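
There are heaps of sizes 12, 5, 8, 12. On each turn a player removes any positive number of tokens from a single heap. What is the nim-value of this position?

13

Compute the nim-sum pairwise:
12 ^ 5 = 9
9 ^ 8 = 1
1 ^ 12 = 13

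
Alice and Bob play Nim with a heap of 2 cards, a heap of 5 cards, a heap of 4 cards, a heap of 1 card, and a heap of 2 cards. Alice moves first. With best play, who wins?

Compute the nim-sum pairwise:
2 XOR 5 = 7
7 XOR 4 = 3
3 XOR 1 = 2
2 XOR 2 = 0
The nim-sum is 0, so this is a P-position: the player to move is in a losing position under optimal play; Alice is about to move from it and so loses — Bob wins.

Bob wins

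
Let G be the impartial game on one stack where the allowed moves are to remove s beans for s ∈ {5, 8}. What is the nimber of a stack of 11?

Compute g(0), g(1), … for moves {5, 8}:
k:     0  1  2  3  4  5  6  7  8  9 10 11
g(k):  0  0  0  0  0  1  1  1  1  1  2  2
So g(11) = 2.

2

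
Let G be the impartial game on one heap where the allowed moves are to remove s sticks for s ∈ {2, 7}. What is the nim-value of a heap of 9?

0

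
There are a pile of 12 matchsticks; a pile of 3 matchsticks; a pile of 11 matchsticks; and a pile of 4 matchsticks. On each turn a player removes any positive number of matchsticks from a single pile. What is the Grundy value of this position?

Compute the nim-sum pairwise:
12 XOR 3 = 15
15 XOR 11 = 4
4 XOR 4 = 0

0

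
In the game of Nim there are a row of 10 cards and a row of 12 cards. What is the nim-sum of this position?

Nim-sum: 10 XOR 12 = 6.

6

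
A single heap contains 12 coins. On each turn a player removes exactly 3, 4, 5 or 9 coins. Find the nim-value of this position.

4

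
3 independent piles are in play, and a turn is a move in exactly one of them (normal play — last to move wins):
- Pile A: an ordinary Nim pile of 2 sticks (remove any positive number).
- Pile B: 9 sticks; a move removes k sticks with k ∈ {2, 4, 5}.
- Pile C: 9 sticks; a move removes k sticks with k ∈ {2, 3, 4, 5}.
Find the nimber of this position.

2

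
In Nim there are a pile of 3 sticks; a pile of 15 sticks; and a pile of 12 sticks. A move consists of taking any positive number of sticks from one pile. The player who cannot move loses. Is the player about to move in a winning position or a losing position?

Compute the nim-sum pairwise:
3 ^ 15 = 12
12 ^ 12 = 0
The nim-sum is 0, so this is a P-position: the player to move is in a losing position under optimal play.

Losing position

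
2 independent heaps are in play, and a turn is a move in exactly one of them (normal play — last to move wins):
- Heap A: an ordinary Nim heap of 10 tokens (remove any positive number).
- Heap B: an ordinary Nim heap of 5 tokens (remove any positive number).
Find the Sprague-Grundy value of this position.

15

Heap A is a plain Nim heap of size 10, so its Grundy value is 10.
Heap B is a plain Nim heap of size 5, so its Grundy value is 5.
By the Sprague-Grundy theorem, the Grundy value of a sum of independent games is the XOR of the component values.
Combined value = 10 ⊕ 5 = 15.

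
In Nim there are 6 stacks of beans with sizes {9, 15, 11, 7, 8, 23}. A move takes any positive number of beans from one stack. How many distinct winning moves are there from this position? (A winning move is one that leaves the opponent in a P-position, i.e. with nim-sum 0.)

1

Bitwise XOR of the heap sizes:
  01001  (9)
  01111  (15)
  01011  (11)
  00111  (7)
  01000  (8)
  10111  (23)
  -----
  10101  (21)
The overall nim-sum is X = 21. A stack of size p has a winning move iff p XOR X < p (reduce it to p XOR X).
  9: 9 XOR 21 = 28 ≥ 9 — no move.
  15: 15 XOR 21 = 26 ≥ 15 — no move.
  11: 11 XOR 21 = 30 ≥ 11 — no move.
  7: 7 XOR 21 = 18 ≥ 7 — no move.
  8: 8 XOR 21 = 29 ≥ 8 — no move.
  23: 23 XOR 21 = 2 < 23 — winning move (to 2).
That gives 1 winning move.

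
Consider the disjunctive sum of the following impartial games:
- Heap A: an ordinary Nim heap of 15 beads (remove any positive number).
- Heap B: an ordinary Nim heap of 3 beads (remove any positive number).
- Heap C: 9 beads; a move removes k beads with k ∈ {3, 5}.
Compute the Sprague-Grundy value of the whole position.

12

Heap A is a plain Nim heap of size 15, so its Grundy value is 15.
Heap B is a plain Nim heap of size 3, so its Grundy value is 3.
Build the Grundy sequence for heap C with g(k) = mex{g(k−s) : s ∈ {3, 5}, s ≤ k}:
g(0) = mex{} = 0
g(1) = mex{} = 0
g(2) = mex{} = 0
g(3) = mex{0} = 1
g(4) = mex{0} = 1
g(5) = mex{0} = 1
g(6) = mex{0,1} = 2
g(7) = mex{0,1} = 2
g(8) = mex{1} = 0
g(9) = mex{1,2} = 0
So g(9) = 0.
The value of a disjunctive sum is the nim-sum of the parts.
Combined value = 15 XOR 3 XOR 0 = 12.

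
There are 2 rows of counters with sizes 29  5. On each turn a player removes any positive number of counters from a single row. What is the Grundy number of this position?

Compute the nim-sum pairwise:
29 XOR 5 = 24

24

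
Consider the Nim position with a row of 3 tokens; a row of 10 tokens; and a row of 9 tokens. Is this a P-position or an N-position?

Nim-sum: 3 ⊕ 10 ⊕ 9 = 0.
The nim-sum is 0, so this is a P-position: the player to move is in a losing position under optimal play.

P-position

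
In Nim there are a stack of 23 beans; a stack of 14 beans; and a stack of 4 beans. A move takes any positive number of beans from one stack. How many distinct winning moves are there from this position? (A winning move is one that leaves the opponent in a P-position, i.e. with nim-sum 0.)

Bitwise XOR of the heap sizes:
  10111  (23)
  01110  (14)
  00100  (4)
  -----
  11101  (29)
The overall nim-sum is X = 29. A stack of size p has a winning move iff p XOR X < p (reduce it to p XOR X).
  23: 23 XOR 29 = 10 < 23 — winning move (to 10).
  14: 14 XOR 29 = 19 ≥ 14 — no move.
  4: 4 XOR 29 = 25 ≥ 4 — no move.
That gives 1 winning move.

1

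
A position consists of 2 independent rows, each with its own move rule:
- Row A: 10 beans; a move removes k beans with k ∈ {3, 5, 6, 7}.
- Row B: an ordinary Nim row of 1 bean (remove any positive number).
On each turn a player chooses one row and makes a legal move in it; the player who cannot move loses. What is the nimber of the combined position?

1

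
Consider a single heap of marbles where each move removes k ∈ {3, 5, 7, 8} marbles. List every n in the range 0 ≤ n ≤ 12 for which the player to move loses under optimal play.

0, 1, 2, 11, 12

Compute g(0), g(1), … for moves {3, 5, 7, 8}:
k:     0  1  2  3  4  5  6  7  8  9 10 11 12
g(k):  0  0  0  1  1  1  2  2  2  3  3  0  0
The P-positions (g = 0) in 0..12 are 0, 1, 2, 11, 12.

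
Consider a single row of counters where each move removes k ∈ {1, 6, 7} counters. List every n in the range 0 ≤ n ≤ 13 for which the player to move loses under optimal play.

0, 2, 4, 12

Build the Grundy sequence with g(k) = mex{g(k−s) : s ∈ {1, 6, 7}, s ≤ k}:
k:     0  1  2  3  4  5  6  7  8  9 10 11 12 13
g(k):  0  1  0  1  0  1  2  3  2  3  2  3  0  1
The P-positions (g = 0) in 0..13 are 0, 2, 4, 12.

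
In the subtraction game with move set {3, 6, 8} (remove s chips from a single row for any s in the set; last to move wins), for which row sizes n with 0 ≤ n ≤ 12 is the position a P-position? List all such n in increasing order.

0, 1, 2, 11, 12

Build the Grundy sequence with g(k) = mex{g(k−s) : s ∈ {3, 6, 8}, s ≤ k}:
k:     0  1  2  3  4  5  6  7  8  9 10 11 12
g(k):  0  0  0  1  1  1  2  2  2  3  3  0  0
The P-positions (g = 0) in 0..12 are 0, 1, 2, 11, 12.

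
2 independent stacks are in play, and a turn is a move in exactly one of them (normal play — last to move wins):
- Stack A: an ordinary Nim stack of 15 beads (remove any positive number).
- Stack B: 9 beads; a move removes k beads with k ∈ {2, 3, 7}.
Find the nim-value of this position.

Stack A is a plain Nim stack of size 15, so its Grundy value is 15.
Grundy values for stack B (subtraction set {2, 3, 7}):
k:     0  1  2  3  4  5  6  7  8  9
g(k):  0  0  1  1  2  0  0  1  1  2
So g(9) = 2.
The value of a disjunctive sum is the nim-sum of the parts.
Combined value = 15 XOR 2 = 13.

13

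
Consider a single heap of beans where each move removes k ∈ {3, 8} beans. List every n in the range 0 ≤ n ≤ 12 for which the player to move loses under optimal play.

Build the Grundy sequence with g(k) = mex{g(k−s) : s ∈ {3, 8}, s ≤ k}:
k:     0  1  2  3  4  5  6  7  8  9 10 11 12
g(k):  0  0  0  1  1  1  0  0  2  1  1  0  0
The P-positions (g = 0) in 0..12 are 0, 1, 2, 6, 7, 11, 12.

0, 1, 2, 6, 7, 11, 12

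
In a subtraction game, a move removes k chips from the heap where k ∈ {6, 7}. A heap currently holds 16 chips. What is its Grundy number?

0

Build the Grundy sequence with g(k) = mex{g(k−s) : s ∈ {6, 7}, s ≤ k}:
k:     0  1  2  3  4  5  6  7  8  9 10 11 12 13 14 15 16
g(k):  0  0  0  0  0  0  1  1  1  1  1  1  2  0  0  0  0
So g(16) = 0.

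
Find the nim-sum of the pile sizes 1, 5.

Compute the nim-sum pairwise:
1 ^ 5 = 4

4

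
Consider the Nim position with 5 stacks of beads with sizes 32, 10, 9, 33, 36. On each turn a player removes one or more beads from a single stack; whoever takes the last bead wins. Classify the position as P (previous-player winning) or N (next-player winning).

Bitwise XOR of the heap sizes:
  100000  (32)
  001010  (10)
  001001  (9)
  100001  (33)
  100100  (36)
  ------
  100110  (38)
The nim-sum is 38 ≠ 0, so this is an N-position: the player to move can win.

N-position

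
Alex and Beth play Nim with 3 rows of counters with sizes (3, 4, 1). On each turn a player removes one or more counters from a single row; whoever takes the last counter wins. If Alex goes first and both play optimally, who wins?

Compute the nim-sum pairwise:
3 XOR 4 = 7
7 XOR 1 = 6
The nim-sum is 6 ≠ 0, so this is an N-position: the player to move can win; Alex has a winning move.

Alex wins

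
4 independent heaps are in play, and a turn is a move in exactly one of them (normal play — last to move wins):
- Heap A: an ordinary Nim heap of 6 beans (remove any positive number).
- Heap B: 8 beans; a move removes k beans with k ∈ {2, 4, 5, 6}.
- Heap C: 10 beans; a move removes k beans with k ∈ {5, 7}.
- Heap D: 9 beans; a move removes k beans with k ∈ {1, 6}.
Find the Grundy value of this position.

4

Heap A is a plain Nim heap of size 6, so its Grundy value is 6.
For heap B, compute g(0), g(1), … with moves {2, 4, 5, 6}:
k:     0  1  2  3  4  5  6  7  8
g(k):  0  0  1  1  2  2  3  3  0
So g(8) = 0.
Build the Grundy sequence for heap C with g(k) = mex{g(k−s) : s ∈ {5, 7}, s ≤ k}:
g(0) = mex{} = 0
g(1) = mex{} = 0
g(2) = mex{} = 0
g(3) = mex{} = 0
g(4) = mex{} = 0
g(5) = mex{0} = 1
g(6) = mex{0} = 1
g(7) = mex{0} = 1
g(8) = mex{0} = 1
g(9) = mex{0} = 1
g(10) = mex{0,1} = 2
So g(10) = 2.
Grundy values for heap D (subtraction set {1, 6}):
k:     0  1  2  3  4  5  6  7  8  9
g(k):  0  1  0  1  0  1  2  0  1  0
So g(9) = 0.
The value of a disjunctive sum is the nim-sum of the parts.
Combined value = 6 ⊕ 0 ⊕ 2 ⊕ 0 = 4.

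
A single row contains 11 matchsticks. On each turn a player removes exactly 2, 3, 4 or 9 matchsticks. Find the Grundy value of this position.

Build the Grundy sequence with g(k) = mex{g(k−s) : s ∈ {2, 3, 4, 9}, s ≤ k}:
k:     0  1  2  3  4  5  6  7  8  9 10 11
g(k):  0  0  1  1  2  2  0  0  1  1  2  2
So g(11) = 2.

2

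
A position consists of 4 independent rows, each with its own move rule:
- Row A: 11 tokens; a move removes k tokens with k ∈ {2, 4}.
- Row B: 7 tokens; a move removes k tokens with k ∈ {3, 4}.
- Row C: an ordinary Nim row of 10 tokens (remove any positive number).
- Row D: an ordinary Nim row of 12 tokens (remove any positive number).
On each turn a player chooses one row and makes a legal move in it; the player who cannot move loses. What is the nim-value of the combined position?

4

Build the Grundy sequence for row A with g(k) = mex{g(k−s) : s ∈ {2, 4}, s ≤ k}:
g(0) = mex{} = 0
g(1) = mex{} = 0
g(2) = mex{0} = 1
g(3) = mex{0} = 1
g(4) = mex{0,1} = 2
g(5) = mex{0,1} = 2
g(6) = mex{1,2} = 0
g(7) = mex{1,2} = 0
g(8) = mex{0,2} = 1
g(9) = mex{0,2} = 1
g(10) = mex{0,1} = 2
g(11) = mex{0,1} = 2
So g(11) = 2.
Build the Grundy sequence for row B with g(k) = mex{g(k−s) : s ∈ {3, 4}, s ≤ k}:
g(0) = mex{} = 0
g(1) = mex{} = 0
g(2) = mex{} = 0
g(3) = mex{0} = 1
g(4) = mex{0} = 1
g(5) = mex{0} = 1
g(6) = mex{0,1} = 2
g(7) = mex{1} = 0
So g(7) = 0.
Row C is a plain Nim row of size 10, so its Grundy value is 10.
Row D is a plain Nim row of size 12, so its Grundy value is 12.
By the Sprague-Grundy theorem, the Grundy value of a sum of independent games is the XOR of the component values.
Combined value = 2 ⊕ 0 ⊕ 10 ⊕ 12 = 4.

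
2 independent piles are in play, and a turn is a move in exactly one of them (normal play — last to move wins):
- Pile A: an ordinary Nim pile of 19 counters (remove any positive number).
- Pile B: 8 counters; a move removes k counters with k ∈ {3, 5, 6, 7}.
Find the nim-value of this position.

Pile A is a plain Nim pile of size 19, so its Grundy value is 19.
Grundy values for pile B (subtraction set {3, 5, 6, 7}):
k:     0  1  2  3  4  5  6  7  8
g(k):  0  0  0  1  1  1  2  2  2
So g(8) = 2.
The value of a disjunctive sum is the nim-sum of the parts.
Combined value = 19 XOR 2 = 17.

17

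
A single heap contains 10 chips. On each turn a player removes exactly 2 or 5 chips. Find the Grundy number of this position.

1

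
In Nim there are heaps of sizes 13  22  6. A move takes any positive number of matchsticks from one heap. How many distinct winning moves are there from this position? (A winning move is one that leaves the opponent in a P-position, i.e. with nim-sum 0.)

1

Bitwise XOR of the heap sizes:
  01101  (13)
  10110  (22)
  00110  (6)
  -----
  11101  (29)
The overall nim-sum is X = 29. A heap of size p has a winning move iff p XOR X < p (reduce it to p XOR X).
  13: 13 XOR 29 = 16 ≥ 13 — no move.
  22: 22 XOR 29 = 11 < 22 — winning move (to 11).
  6: 6 XOR 29 = 27 ≥ 6 — no move.
That gives 1 winning move.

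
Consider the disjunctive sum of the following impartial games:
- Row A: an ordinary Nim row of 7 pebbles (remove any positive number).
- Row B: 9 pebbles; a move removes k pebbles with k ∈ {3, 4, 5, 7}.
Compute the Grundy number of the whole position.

Row A is a plain Nim row of size 7, so its Grundy value is 7.
For row B, compute g(0), g(1), … with moves {3, 4, 5, 7}:
k:     0  1  2  3  4  5  6  7  8  9
g(k):  0  0  0  1  1  1  2  2  2  3
So g(9) = 3.
The value of a disjunctive sum is the nim-sum of the parts.
Combined value = 7 ⊕ 3 = 4.

4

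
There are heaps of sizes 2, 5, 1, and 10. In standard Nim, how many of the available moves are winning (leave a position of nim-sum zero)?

Bitwise XOR of the heap sizes:
  0010  (2)
  0101  (5)
  0001  (1)
  1010  (10)
  ----
  1100  (12)
The overall nim-sum is X = 12. A heap of size p has a winning move iff p XOR X < p (reduce it to p XOR X).
  2: 2 XOR 12 = 14 ≥ 2 — no move.
  5: 5 XOR 12 = 9 ≥ 5 — no move.
  1: 1 XOR 12 = 13 ≥ 1 — no move.
  10: 10 XOR 12 = 6 < 10 — winning move (to 6).
That gives 1 winning move.

1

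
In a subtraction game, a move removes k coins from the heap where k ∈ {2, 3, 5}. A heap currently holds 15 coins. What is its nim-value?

0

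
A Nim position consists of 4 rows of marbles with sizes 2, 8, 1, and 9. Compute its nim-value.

Compute the nim-sum pairwise:
2 XOR 8 = 10
10 XOR 1 = 11
11 XOR 9 = 2

2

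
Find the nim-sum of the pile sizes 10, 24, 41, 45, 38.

48

Compute the nim-sum pairwise:
10 ^ 24 = 18
18 ^ 41 = 59
59 ^ 45 = 22
22 ^ 38 = 48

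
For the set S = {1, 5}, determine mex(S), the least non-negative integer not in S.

0 is not in the set, so the mex is 0.

0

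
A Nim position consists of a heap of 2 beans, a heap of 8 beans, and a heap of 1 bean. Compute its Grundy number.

11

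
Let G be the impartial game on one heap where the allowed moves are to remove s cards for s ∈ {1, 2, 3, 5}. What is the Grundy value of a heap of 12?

Build the Grundy sequence with g(k) = mex{g(k−s) : s ∈ {1, 2, 3, 5}, s ≤ k}:
g(0) = mex{} = 0
g(1) = mex{0} = 1
g(2) = mex{0,1} = 2
g(3) = mex{0,1,2} = 3
g(4) = mex{1,2,3} = 0
g(5) = mex{0,2,3} = 1
g(6) = mex{0,1,3} = 2
g(7) = mex{0,1,2} = 3
g(8) = mex{1,2,3} = 0
g(9) = mex{0,2,3} = 1
g(10) = mex{0,1,3} = 2
g(11) = mex{0,1,2} = 3
g(12) = mex{1,2,3} = 0
So g(12) = 0.

0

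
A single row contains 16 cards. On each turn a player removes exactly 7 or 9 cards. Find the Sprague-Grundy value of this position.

0

Build the Grundy sequence with g(k) = mex{g(k−s) : s ∈ {7, 9}, s ≤ k}:
k:     0  1  2  3  4  5  6  7  8  9 10 11 12 13 14 15 16
g(k):  0  0  0  0  0  0  0  1  1  1  1  1  1  1  2  2  0
So g(16) = 0.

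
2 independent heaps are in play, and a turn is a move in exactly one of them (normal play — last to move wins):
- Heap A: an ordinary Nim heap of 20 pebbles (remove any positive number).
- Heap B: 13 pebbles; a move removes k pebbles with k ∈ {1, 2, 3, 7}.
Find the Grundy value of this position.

Heap A is a plain Nim heap of size 20, so its Grundy value is 20.
Build the Grundy sequence for heap B with g(k) = mex{g(k−s) : s ∈ {1, 2, 3, 7}, s ≤ k}:
k:     0  1  2  3  4  5  6  7  8  9 10 11 12 13
g(k):  0  1  2  3  0  1  2  3  0  1  2  3  0  1
So g(13) = 1.
The value of a disjunctive sum is the nim-sum of the parts.
Combined value = 20 XOR 1 = 21.

21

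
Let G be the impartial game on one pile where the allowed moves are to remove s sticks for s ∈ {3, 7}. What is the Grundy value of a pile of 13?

Grundy values for subtraction set {3, 7}:
g(0) = mex{} = 0
g(1) = mex{} = 0
g(2) = mex{} = 0
g(3) = mex{0} = 1
g(4) = mex{0} = 1
g(5) = mex{0} = 1
g(6) = mex{1} = 0
g(7) = mex{0,1} = 2
g(8) = mex{0,1} = 2
g(9) = mex{0} = 1
g(10) = mex{1,2} = 0
g(11) = mex{1,2} = 0
g(12) = mex{1} = 0
g(13) = mex{0} = 1
So g(13) = 1.

1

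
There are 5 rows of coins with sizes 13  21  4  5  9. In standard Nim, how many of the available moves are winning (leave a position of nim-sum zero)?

1

Write each in binary and XOR column by column:
  01101  (13)
  10101  (21)
  00100  (4)
  00101  (5)
  01001  (9)
  -----
  10000  (16)
The overall nim-sum is X = 16. A row of size p has a winning move iff p XOR X < p (reduce it to p XOR X).
  13: 13 XOR 16 = 29 ≥ 13 — no move.
  21: 21 XOR 16 = 5 < 21 — winning move (to 5).
  4: 4 XOR 16 = 20 ≥ 4 — no move.
  5: 5 XOR 16 = 21 ≥ 5 — no move.
  9: 9 XOR 16 = 25 ≥ 9 — no move.
That gives 1 winning move.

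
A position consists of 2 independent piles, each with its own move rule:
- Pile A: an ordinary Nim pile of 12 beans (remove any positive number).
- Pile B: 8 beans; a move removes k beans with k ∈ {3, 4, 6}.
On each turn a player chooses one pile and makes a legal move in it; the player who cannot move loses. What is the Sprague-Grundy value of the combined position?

Pile A is a plain Nim pile of size 12, so its Grundy value is 12.
Build the Grundy sequence for pile B with g(k) = mex{g(k−s) : s ∈ {3, 4, 6}, s ≤ k}:
k:     0  1  2  3  4  5  6  7  8
g(k):  0  0  0  1  1  1  2  2  2
So g(8) = 2.
The value of a disjunctive sum is the nim-sum of the parts.
Combined value = 12 ⊕ 2 = 14.

14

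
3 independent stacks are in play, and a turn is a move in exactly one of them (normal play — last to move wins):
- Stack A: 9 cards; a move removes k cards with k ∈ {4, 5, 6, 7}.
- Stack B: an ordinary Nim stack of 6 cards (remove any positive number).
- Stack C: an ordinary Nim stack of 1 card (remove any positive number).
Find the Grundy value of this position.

5

Build the Grundy sequence for stack A with g(k) = mex{g(k−s) : s ∈ {4, 5, 6, 7}, s ≤ k}:
k:     0  1  2  3  4  5  6  7  8  9
g(k):  0  0  0  0  1  1  1  1  2  2
So g(9) = 2.
Stack B is a plain Nim stack of size 6, so its Grundy value is 6.
Stack C is a plain Nim stack of size 1, so its Grundy value is 1.
By the Sprague-Grundy theorem, the Grundy value of a sum of independent games is the XOR of the component values.
Combined value = 2 ⊕ 6 ⊕ 1 = 5.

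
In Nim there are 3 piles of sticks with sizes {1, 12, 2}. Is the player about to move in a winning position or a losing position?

Winning position

Write each in binary and XOR column by column:
  0001  (1)
  1100  (12)
  0010  (2)
  ----
  1111  (15)
The nim-sum is 15 ≠ 0, so this is an N-position: the player to move can win.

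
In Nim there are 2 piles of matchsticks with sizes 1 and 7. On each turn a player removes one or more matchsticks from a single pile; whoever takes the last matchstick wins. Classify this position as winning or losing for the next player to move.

Winning position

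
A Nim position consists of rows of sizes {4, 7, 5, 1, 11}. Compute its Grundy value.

12

Nim-sum: 4 ⊕ 7 ⊕ 5 ⊕ 1 ⊕ 11 = 12.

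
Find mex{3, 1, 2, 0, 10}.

4

The values 0, 1, 2, 3 are all present; 4 is the first non-negative integer missing from the set.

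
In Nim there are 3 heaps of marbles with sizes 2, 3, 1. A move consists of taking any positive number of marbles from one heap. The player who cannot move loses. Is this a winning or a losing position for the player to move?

Losing position

Nim-sum: 2 ⊕ 3 ⊕ 1 = 0.
The nim-sum is 0, so this is a P-position: the player to move is in a losing position under optimal play.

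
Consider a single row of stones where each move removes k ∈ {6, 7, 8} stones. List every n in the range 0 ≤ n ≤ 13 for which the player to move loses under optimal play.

0, 1, 2, 3, 4, 5

Grundy values for subtraction set {6, 7, 8}:
k:     0  1  2  3  4  5  6  7  8  9 10 11 12 13
g(k):  0  0  0  0  0  0  1  1  1  1  1  1  2  2
The P-positions (g = 0) in 0..13 are 0, 1, 2, 3, 4, 5.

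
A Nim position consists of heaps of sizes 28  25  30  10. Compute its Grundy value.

17

Compute the nim-sum pairwise:
28 ⊕ 25 = 5
5 ⊕ 30 = 27
27 ⊕ 10 = 17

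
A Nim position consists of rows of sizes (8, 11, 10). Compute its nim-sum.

9

Write each in binary and XOR column by column:
  1000  (8)
  1011  (11)
  1010  (10)
  ----
  1001  (9)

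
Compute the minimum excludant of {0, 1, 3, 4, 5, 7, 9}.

The values 0, 1 are all present; 2 is the first non-negative integer missing from the set.

2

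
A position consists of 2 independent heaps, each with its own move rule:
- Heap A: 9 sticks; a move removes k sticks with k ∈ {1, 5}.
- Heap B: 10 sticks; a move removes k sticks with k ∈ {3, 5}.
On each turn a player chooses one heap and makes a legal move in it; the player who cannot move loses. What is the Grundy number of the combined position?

1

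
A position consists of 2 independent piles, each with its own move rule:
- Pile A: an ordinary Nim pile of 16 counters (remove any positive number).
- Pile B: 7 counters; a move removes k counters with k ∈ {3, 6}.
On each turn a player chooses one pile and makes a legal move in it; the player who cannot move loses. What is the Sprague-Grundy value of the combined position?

18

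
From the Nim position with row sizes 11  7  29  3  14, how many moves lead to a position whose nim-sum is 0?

1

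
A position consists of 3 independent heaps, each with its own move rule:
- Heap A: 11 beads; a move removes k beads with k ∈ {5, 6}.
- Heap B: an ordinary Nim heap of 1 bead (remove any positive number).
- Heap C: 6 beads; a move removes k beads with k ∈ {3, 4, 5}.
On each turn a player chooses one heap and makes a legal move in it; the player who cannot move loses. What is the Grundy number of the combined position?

Grundy values for heap A (subtraction set {5, 6}):
g(0) = mex{} = 0
g(1) = mex{} = 0
g(2) = mex{} = 0
g(3) = mex{} = 0
g(4) = mex{} = 0
g(5) = mex{0} = 1
g(6) = mex{0} = 1
g(7) = mex{0} = 1
g(8) = mex{0} = 1
g(9) = mex{0} = 1
g(10) = mex{0,1} = 2
g(11) = mex{1} = 0
So g(11) = 0.
Heap B is a plain Nim heap of size 1, so its Grundy value is 1.
Grundy values for heap C (subtraction set {3, 4, 5}):
k:     0  1  2  3  4  5  6
g(k):  0  0  0  1  1  1  2
So g(6) = 2.
By the Sprague-Grundy theorem, the Grundy value of a sum of independent games is the XOR of the component values.
Combined value = 0 XOR 1 XOR 2 = 3.

3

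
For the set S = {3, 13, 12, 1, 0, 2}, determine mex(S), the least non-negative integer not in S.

4

The values 0, 1, 2, 3 are all present; 4 is the first non-negative integer missing from the set.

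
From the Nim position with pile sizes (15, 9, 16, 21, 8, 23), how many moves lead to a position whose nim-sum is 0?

3

In binary:
  01111  (15)
  01001  (9)
  10000  (16)
  10101  (21)
  01000  (8)
  10111  (23)
  -----
  11100  (28)
The overall nim-sum is X = 28. A pile of size p has a winning move iff p XOR X < p (reduce it to p XOR X).
  15: 15 XOR 28 = 19 ≥ 15 — no move.
  9: 9 XOR 28 = 21 ≥ 9 — no move.
  16: 16 XOR 28 = 12 < 16 — winning move (to 12).
  21: 21 XOR 28 = 9 < 21 — winning move (to 9).
  8: 8 XOR 28 = 20 ≥ 8 — no move.
  23: 23 XOR 28 = 11 < 23 — winning move (to 11).
That gives 3 winning moves.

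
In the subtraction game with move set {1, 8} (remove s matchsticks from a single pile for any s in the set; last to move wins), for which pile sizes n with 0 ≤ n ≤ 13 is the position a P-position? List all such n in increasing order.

Build the Grundy sequence with g(k) = mex{g(k−s) : s ∈ {1, 8}, s ≤ k}:
k:     0  1  2  3  4  5  6  7  8  9 10 11 12 13
g(k):  0  1  0  1  0  1  0  1  2  0  1  0  1  0
The P-positions (g = 0) in 0..13 are 0, 2, 4, 6, 9, 11, 13.

0, 2, 4, 6, 9, 11, 13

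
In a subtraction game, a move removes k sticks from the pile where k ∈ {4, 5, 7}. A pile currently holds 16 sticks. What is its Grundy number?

1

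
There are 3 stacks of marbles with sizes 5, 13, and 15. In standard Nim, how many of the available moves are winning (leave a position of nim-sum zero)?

3

Compute the nim-sum pairwise:
5 ⊕ 13 = 8
8 ⊕ 15 = 7
The overall nim-sum is X = 7. A stack of size p has a winning move iff p XOR X < p (reduce it to p XOR X).
  5: 5 XOR 7 = 2 < 5 — winning move (to 2).
  13: 13 XOR 7 = 10 < 13 — winning move (to 10).
  15: 15 XOR 7 = 8 < 15 — winning move (to 8).
That gives 3 winning moves.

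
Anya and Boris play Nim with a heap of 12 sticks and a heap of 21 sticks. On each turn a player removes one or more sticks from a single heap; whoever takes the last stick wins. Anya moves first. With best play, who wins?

Anya wins

Bitwise XOR of the heap sizes:
  01100  (12)
  10101  (21)
  -----
  11001  (25)
The nim-sum is 25 ≠ 0, so this is an N-position: the player to move can win; Anya has a winning move.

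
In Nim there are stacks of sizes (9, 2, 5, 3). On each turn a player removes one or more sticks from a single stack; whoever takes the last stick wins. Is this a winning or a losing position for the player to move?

Winning position

Nim-sum: 9 ^ 2 ^ 5 ^ 3 = 13.
The nim-sum is 13 ≠ 0, so this is an N-position: the player to move can win.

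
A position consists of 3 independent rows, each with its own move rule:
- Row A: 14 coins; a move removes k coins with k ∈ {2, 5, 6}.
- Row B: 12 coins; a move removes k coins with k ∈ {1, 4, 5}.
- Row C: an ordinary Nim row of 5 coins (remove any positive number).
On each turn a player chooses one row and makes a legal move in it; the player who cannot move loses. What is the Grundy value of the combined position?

6

Build the Grundy sequence for row A with g(k) = mex{g(k−s) : s ∈ {2, 5, 6}, s ≤ k}:
k:     0  1  2  3  4  5  6  7  8  9 10 11 12 13 14
g(k):  0  0  1  1  0  2  1  3  0  2  1  0  0  1  1
So g(14) = 1.
Grundy values for row B (subtraction set {1, 4, 5}):
g(0) = mex{} = 0
g(1) = mex{0} = 1
g(2) = mex{1} = 0
g(3) = mex{0} = 1
g(4) = mex{0,1} = 2
g(5) = mex{0,1,2} = 3
g(6) = mex{0,1,3} = 2
g(7) = mex{0,1,2} = 3
g(8) = mex{1,2,3} = 0
g(9) = mex{0,2,3} = 1
g(10) = mex{1,2,3} = 0
g(11) = mex{0,2,3} = 1
g(12) = mex{0,1,3} = 2
So g(12) = 2.
Row C is a plain Nim row of size 5, so its Grundy value is 5.
By the Sprague-Grundy theorem, the Grundy value of a sum of independent games is the XOR of the component values.
Combined value = 1 ⊕ 2 ⊕ 5 = 6.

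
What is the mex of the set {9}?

0 is not in the set, so the mex is 0.

0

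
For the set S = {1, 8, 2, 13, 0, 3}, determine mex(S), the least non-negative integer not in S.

The values 0, 1, 2, 3 are all present; 4 is the first non-negative integer missing from the set.

4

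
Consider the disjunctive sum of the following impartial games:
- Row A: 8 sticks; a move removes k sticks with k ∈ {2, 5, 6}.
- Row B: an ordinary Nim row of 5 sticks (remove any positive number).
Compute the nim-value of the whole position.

Build the Grundy sequence for row A with g(k) = mex{g(k−s) : s ∈ {2, 5, 6}, s ≤ k}:
k:     0  1  2  3  4  5  6  7  8
g(k):  0  0  1  1  0  2  1  3  0
So g(8) = 0.
Row B is a plain Nim row of size 5, so its Grundy value is 5.
By the Sprague-Grundy theorem, the Grundy value of a sum of independent games is the XOR of the component values.
Combined value = 0 ⊕ 5 = 5.

5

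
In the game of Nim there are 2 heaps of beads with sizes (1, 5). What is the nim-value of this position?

4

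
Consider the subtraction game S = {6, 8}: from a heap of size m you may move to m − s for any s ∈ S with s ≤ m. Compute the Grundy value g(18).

0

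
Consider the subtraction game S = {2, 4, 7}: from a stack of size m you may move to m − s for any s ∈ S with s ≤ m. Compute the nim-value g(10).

Grundy values for subtraction set {2, 4, 7}:
g(0) = mex{} = 0
g(1) = mex{} = 0
g(2) = mex{0} = 1
g(3) = mex{0} = 1
g(4) = mex{0,1} = 2
g(5) = mex{0,1} = 2
g(6) = mex{1,2} = 0
g(7) = mex{0,1,2} = 3
g(8) = mex{0,2} = 1
g(9) = mex{1,2,3} = 0
g(10) = mex{0,1} = 2
So g(10) = 2.

2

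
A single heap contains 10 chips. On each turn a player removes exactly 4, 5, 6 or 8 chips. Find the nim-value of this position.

2

Build the Grundy sequence with g(k) = mex{g(k−s) : s ∈ {4, 5, 6, 8}, s ≤ k}:
g(0) = mex{} = 0
g(1) = mex{} = 0
g(2) = mex{} = 0
g(3) = mex{} = 0
g(4) = mex{0} = 1
g(5) = mex{0} = 1
g(6) = mex{0} = 1
g(7) = mex{0} = 1
g(8) = mex{0,1} = 2
g(9) = mex{0,1} = 2
g(10) = mex{0,1} = 2
So g(10) = 2.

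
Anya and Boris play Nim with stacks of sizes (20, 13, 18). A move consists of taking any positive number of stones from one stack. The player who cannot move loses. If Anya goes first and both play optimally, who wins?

Anya wins

In binary:
  10100  (20)
  01101  (13)
  10010  (18)
  -----
  01011  (11)
The nim-sum is 11 ≠ 0, so this is an N-position: the player to move can win; Anya has a winning move.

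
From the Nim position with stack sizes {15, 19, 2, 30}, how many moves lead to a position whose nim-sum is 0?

Nim-sum: 15 XOR 19 XOR 2 XOR 30 = 0.
The nim-sum is already 0, so every move leaves a nonzero nim-sum — there are no winning moves.

0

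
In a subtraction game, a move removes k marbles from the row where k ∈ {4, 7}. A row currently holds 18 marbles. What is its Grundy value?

Compute g(0), g(1), … for moves {4, 7}:
k:     0  1  2  3  4  5  6  7  8  9 10 11 12 13 14 15 16 17 18
g(k):  0  0  0  0  1  1  1  1  2  2  2  0  0  0  0  1  1  1  1
So g(18) = 1.

1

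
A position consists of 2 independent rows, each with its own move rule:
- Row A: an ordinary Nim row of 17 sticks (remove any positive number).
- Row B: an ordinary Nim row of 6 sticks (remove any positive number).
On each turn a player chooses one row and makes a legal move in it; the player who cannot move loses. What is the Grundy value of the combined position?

23

Row A is a plain Nim row of size 17, so its Grundy value is 17.
Row B is a plain Nim row of size 6, so its Grundy value is 6.
By the Sprague-Grundy theorem, the Grundy value of a sum of independent games is the XOR of the component values.
Combined value = 17 XOR 6 = 23.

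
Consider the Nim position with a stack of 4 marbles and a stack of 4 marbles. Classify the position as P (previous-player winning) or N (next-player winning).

Nim-sum: 4 ⊕ 4 = 0.
The nim-sum is 0, so this is a P-position: the player to move is in a losing position under optimal play.

P-position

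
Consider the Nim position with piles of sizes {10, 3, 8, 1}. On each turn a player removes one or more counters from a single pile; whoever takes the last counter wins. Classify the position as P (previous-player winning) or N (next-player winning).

P-position

Nim-sum: 10 ⊕ 3 ⊕ 8 ⊕ 1 = 0.
The nim-sum is 0, so this is a P-position: the player to move is in a losing position under optimal play.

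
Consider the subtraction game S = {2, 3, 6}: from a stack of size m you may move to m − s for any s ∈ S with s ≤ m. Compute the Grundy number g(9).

0

Grundy values for subtraction set {2, 3, 6}:
g(0) = mex{} = 0
g(1) = mex{} = 0
g(2) = mex{0} = 1
g(3) = mex{0} = 1
g(4) = mex{0,1} = 2
g(5) = mex{1} = 0
g(6) = mex{0,1,2} = 3
g(7) = mex{0,2} = 1
g(8) = mex{0,1,3} = 2
g(9) = mex{1,3} = 0
So g(9) = 0.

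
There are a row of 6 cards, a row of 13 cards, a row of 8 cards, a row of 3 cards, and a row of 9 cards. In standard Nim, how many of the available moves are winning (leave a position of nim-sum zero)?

Nim-sum: 6 ⊕ 13 ⊕ 8 ⊕ 3 ⊕ 9 = 9.
The overall nim-sum is X = 9. A row of size p has a winning move iff p XOR X < p (reduce it to p XOR X).
  6: 6 XOR 9 = 15 ≥ 6 — no move.
  13: 13 XOR 9 = 4 < 13 — winning move (to 4).
  8: 8 XOR 9 = 1 < 8 — winning move (to 1).
  3: 3 XOR 9 = 10 ≥ 3 — no move.
  9: 9 XOR 9 = 0 < 9 — winning move (to 0).
That gives 3 winning moves.

3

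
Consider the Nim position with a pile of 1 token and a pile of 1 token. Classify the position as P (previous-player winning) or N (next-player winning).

Compute the nim-sum pairwise:
1 XOR 1 = 0
The nim-sum is 0, so this is a P-position: the player to move is in a losing position under optimal play.

P-position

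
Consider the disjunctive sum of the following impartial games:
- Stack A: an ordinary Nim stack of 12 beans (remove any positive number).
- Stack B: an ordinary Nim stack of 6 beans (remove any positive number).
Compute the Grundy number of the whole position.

10

Stack A is a plain Nim stack of size 12, so its Grundy value is 12.
Stack B is a plain Nim stack of size 6, so its Grundy value is 6.
The value of a disjunctive sum is the nim-sum of the parts.
Combined value = 12 XOR 6 = 10.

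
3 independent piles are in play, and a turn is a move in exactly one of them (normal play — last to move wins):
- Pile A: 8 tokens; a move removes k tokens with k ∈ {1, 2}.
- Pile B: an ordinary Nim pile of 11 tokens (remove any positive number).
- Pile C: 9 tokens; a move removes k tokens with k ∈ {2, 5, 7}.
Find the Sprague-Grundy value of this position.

For pile A, compute g(0), g(1), … with moves {1, 2}:
k:     0  1  2  3  4  5  6  7  8
g(k):  0  1  2  0  1  2  0  1  2
So g(8) = 2.
Pile B is a plain Nim pile of size 11, so its Grundy value is 11.
Build the Grundy sequence for pile C with g(k) = mex{g(k−s) : s ∈ {2, 5, 7}, s ≤ k}:
g(0) = mex{} = 0
g(1) = mex{} = 0
g(2) = mex{0} = 1
g(3) = mex{0} = 1
g(4) = mex{1} = 0
g(5) = mex{0,1} = 2
g(6) = mex{0} = 1
g(7) = mex{0,1,2} = 3
g(8) = mex{0,1} = 2
g(9) = mex{0,1,3} = 2
So g(9) = 2.
The value of a disjunctive sum is the nim-sum of the parts.
Combined value = 2 ⊕ 11 ⊕ 2 = 11.

11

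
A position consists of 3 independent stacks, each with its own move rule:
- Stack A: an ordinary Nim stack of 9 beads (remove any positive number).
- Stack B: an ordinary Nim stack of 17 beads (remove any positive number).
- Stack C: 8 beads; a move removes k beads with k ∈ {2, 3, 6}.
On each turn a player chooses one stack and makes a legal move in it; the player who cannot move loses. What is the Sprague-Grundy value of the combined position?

26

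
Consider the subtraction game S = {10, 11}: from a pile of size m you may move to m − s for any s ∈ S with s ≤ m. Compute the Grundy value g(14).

Grundy values for subtraction set {10, 11}:
g(0) = mex{} = 0
g(1) = mex{} = 0
g(2) = mex{} = 0
g(3) = mex{} = 0
g(4) = mex{} = 0
g(5) = mex{} = 0
g(6) = mex{} = 0
g(7) = mex{} = 0
g(8) = mex{} = 0
g(9) = mex{} = 0
g(10) = mex{0} = 1
g(11) = mex{0} = 1
g(12) = mex{0} = 1
g(13) = mex{0} = 1
g(14) = mex{0} = 1
So g(14) = 1.

1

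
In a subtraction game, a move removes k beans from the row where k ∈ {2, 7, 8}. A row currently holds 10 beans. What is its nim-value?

0

Compute g(0), g(1), … for moves {2, 7, 8}:
k:     0  1  2  3  4  5  6  7  8  9 10
g(k):  0  0  1  1  0  0  1  1  2  2  0
So g(10) = 0.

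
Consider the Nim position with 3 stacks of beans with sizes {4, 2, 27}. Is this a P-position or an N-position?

Nim-sum: 4 XOR 2 XOR 27 = 29.
The nim-sum is 29 ≠ 0, so this is an N-position: the player to move can win.

N-position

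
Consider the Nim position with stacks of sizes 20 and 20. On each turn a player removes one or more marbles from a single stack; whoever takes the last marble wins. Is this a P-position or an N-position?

Compute the nim-sum pairwise:
20 ^ 20 = 0
The nim-sum is 0, so this is a P-position: the player to move is in a losing position under optimal play.

P-position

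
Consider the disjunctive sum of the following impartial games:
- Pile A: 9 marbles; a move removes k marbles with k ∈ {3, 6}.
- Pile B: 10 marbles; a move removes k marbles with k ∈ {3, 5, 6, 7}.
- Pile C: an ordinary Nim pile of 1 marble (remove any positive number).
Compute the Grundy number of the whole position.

1

Build the Grundy sequence for pile A with g(k) = mex{g(k−s) : s ∈ {3, 6}, s ≤ k}:
g(0) = mex{} = 0
g(1) = mex{} = 0
g(2) = mex{} = 0
g(3) = mex{0} = 1
g(4) = mex{0} = 1
g(5) = mex{0} = 1
g(6) = mex{0,1} = 2
g(7) = mex{0,1} = 2
g(8) = mex{0,1} = 2
g(9) = mex{1,2} = 0
So g(9) = 0.
Build the Grundy sequence for pile B with g(k) = mex{g(k−s) : s ∈ {3, 5, 6, 7}, s ≤ k}:
g(0) = mex{} = 0
g(1) = mex{} = 0
g(2) = mex{} = 0
g(3) = mex{0} = 1
g(4) = mex{0} = 1
g(5) = mex{0} = 1
g(6) = mex{0,1} = 2
g(7) = mex{0,1} = 2
g(8) = mex{0,1} = 2
g(9) = mex{0,1,2} = 3
g(10) = mex{1,2} = 0
So g(10) = 0.
Pile C is a plain Nim pile of size 1, so its Grundy value is 1.
By the Sprague-Grundy theorem, the Grundy value of a sum of independent games is the XOR of the component values.
Combined value = 0 XOR 0 XOR 1 = 1.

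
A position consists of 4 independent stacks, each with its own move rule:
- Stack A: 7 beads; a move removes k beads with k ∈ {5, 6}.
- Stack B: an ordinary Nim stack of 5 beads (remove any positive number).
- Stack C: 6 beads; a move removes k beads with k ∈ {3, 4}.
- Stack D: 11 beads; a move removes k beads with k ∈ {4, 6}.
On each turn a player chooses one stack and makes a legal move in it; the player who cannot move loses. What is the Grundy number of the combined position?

6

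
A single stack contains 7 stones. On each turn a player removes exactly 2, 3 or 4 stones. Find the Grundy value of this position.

0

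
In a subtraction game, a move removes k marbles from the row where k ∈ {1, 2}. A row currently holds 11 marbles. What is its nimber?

Grundy values for subtraction set {1, 2}:
g(0) = mex{} = 0
g(1) = mex{0} = 1
g(2) = mex{0,1} = 2
g(3) = mex{1,2} = 0
g(4) = mex{0,2} = 1
g(5) = mex{0,1} = 2
g(6) = mex{1,2} = 0
g(7) = mex{0,2} = 1
g(8) = mex{0,1} = 2
g(9) = mex{1,2} = 0
g(10) = mex{0,2} = 1
g(11) = mex{0,1} = 2
So g(11) = 2.

2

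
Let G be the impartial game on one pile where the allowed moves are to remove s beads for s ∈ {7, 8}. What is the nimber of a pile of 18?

Grundy values for subtraction set {7, 8}:
k:     0  1  2  3  4  5  6  7  8  9 10 11 12 13 14 15 16 17 18
g(k):  0  0  0  0  0  0  0  1  1  1  1  1  1  1  2  0  0  0  0
So g(18) = 0.

0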